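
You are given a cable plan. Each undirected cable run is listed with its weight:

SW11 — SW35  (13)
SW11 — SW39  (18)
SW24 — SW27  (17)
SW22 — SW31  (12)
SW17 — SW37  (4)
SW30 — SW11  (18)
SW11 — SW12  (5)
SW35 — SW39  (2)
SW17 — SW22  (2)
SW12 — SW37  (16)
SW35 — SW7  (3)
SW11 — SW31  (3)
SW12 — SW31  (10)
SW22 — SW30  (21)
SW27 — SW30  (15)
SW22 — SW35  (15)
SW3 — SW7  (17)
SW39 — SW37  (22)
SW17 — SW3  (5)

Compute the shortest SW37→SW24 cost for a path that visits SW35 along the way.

84

Shortest SW37→SW35: SW37–SW17–SW22–SW35 = 21
Shortest SW35→SW24: SW35–SW11–SW30–SW27–SW24 = 63
Total via SW35: 21 + 63 = 84.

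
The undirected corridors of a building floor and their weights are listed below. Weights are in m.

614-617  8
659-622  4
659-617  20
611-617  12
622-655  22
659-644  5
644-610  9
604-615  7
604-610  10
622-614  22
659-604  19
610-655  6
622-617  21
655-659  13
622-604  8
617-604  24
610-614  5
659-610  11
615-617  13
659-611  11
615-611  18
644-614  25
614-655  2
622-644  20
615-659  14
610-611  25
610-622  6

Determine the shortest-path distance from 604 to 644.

Compare a few routes:
604 - 622 - 659 - 644: 8+4+5 = 17
604 - 622 - 610 - 644: 8+6+9 = 23
604 - 659 - 644: 19+5 = 24
604 - 610 - 644: 10+9 = 19
The minimum is 17 m via 604 - 622 - 659 - 644.

17 m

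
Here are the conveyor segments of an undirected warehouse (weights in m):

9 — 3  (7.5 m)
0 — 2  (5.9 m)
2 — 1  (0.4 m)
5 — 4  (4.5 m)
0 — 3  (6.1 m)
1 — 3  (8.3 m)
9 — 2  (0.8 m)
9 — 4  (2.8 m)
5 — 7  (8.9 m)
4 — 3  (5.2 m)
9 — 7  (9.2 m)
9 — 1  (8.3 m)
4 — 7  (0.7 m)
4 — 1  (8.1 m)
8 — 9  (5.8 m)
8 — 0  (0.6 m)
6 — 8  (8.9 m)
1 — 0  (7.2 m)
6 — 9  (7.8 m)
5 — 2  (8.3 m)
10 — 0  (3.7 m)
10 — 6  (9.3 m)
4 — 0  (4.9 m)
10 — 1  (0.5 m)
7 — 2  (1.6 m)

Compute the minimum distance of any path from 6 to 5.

15.1 m

Enumerating some paths:
6–10–1–2–7–4–5: 9.3+0.5+0.4+1.6+0.7+4.5 = 17
6–9–2–7–4–5: 7.8+0.8+1.6+0.7+4.5 = 15.4
6–9–2–5: 7.8+0.8+8.3 = 16.9
6–9–4–5: 7.8+2.8+4.5 = 15.1
The minimum is 15.1 m via 6–9–4–5.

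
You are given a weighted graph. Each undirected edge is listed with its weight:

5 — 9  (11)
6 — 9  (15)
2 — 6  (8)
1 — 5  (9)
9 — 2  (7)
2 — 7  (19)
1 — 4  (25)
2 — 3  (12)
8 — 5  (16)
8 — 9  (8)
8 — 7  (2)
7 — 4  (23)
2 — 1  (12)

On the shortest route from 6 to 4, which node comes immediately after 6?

Enumerating some paths:
6–2–9–8–7–4: 8+7+8+2+23 = 48
6–2–1–4: 8+12+25 = 45
6–9–8–7–4: 15+8+2+23 = 48
The minimum is 45 via 6–2–1–4.
So from 6 the first move is to 2.

2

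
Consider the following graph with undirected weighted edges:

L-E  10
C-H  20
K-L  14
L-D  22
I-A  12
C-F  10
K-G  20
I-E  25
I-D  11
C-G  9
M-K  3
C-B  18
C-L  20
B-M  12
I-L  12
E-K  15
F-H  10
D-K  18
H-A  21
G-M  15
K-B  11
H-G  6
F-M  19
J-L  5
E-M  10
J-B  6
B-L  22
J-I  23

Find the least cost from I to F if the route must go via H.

Best I to H: I → A → H costing 33
Best H to F: H → F costing 10
Total via H: 33 + 10 = 43.

43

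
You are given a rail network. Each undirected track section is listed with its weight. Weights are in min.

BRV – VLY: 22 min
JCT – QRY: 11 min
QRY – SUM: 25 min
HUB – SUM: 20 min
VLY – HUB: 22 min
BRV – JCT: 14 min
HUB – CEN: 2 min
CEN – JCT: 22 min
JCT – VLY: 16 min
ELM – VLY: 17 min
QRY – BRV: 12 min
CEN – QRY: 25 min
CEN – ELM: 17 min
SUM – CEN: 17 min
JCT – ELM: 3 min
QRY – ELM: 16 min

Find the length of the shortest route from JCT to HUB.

22 min

Settle nodes by increasing distance from JCT:
JCT: 0
ELM: 3  (via JCT)
QRY: 11  (via JCT)
BRV: 14  (via JCT)
VLY: 16  (via JCT)
CEN: 20  (via ELM)
HUB: 22  (via CEN)
Shortest route: JCT–ELM–CEN–HUB = 22 min.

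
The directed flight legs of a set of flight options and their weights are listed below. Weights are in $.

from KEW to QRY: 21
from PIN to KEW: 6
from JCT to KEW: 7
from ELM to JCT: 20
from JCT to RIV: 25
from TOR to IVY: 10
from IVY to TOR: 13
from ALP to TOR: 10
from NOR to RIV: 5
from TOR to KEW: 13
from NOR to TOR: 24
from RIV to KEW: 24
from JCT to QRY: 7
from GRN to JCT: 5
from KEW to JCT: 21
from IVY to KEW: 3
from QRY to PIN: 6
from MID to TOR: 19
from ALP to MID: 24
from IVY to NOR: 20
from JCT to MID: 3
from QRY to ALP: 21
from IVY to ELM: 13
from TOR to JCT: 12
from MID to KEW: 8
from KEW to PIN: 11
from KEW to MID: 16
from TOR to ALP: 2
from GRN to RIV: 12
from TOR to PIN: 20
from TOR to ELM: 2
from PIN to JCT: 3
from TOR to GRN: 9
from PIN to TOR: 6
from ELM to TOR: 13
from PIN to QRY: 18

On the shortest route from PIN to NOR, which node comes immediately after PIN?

Enumerating some paths:
PIN → TOR → IVY → NOR: 6+10+20 = 36
PIN → JCT → MID → TOR → IVY → NOR: 3+3+19+10+20 = 55
Cheapest is PIN → TOR → IVY → NOR at $36.
So from PIN the first move is to TOR.

TOR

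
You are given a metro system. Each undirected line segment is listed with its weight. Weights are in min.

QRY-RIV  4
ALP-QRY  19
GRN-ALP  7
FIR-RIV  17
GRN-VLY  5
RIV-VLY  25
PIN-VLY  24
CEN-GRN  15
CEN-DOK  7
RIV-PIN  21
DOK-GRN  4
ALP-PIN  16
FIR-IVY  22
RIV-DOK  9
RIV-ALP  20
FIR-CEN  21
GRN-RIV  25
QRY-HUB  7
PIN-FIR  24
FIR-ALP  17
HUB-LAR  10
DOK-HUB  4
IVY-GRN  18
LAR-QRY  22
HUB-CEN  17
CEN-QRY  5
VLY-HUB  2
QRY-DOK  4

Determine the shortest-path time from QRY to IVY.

26 min

Enumerating some paths:
QRY - HUB - VLY - GRN - IVY: 7+2+5+18 = 32
QRY - DOK - GRN - IVY: 4+4+18 = 26
The minimum is 26 min via QRY - DOK - GRN - IVY.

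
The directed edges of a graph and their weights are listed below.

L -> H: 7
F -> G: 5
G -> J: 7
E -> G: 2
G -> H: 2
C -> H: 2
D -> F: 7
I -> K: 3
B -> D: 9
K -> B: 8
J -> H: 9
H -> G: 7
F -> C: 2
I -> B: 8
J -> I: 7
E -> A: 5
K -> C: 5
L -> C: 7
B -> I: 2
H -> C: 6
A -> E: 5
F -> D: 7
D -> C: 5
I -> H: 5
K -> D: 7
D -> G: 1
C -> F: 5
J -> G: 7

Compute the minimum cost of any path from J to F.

20

Running Dijkstra from J:
J: 0
G: 7  (via J)
I: 7  (via J)
H: 9  (via J)
K: 10  (via I)
B: 15  (via I)
C: 15  (via H)
D: 17  (via K)
F: 20  (via C)
Shortest route: J → H → C → F = 20.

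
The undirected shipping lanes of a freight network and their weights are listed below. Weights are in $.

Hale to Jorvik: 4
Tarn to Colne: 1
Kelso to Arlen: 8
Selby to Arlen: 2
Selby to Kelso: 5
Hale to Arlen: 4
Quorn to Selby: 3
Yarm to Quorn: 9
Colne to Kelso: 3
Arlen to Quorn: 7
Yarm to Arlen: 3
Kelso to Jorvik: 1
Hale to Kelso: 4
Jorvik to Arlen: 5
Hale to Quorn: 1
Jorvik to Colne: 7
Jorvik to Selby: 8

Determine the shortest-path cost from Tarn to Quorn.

Running Dijkstra from Tarn:
Tarn: 0
Colne: 1  (via Tarn)
Kelso: 4  (via Colne)
Jorvik: 5  (via Kelso)
Hale: 8  (via Kelso)
Selby: 9  (via Kelso)
Quorn: 9  (via Hale)
Shortest route: Tarn–Colne–Kelso–Hale–Quorn = $9.

$9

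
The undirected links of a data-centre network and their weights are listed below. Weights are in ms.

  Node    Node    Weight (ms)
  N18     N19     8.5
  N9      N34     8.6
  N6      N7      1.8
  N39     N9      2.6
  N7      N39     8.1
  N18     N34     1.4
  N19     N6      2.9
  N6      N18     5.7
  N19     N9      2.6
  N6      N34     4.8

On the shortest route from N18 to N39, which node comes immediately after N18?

Compare a few routes:
N18 - N19 - N9 - N39: 8.5+2.6+2.6 = 13.7
N18 - N34 - N9 - N39: 1.4+8.6+2.6 = 12.6
The minimum is 12.6 ms via N18 - N34 - N9 - N39.
So from N18 the first move is to N34.

N34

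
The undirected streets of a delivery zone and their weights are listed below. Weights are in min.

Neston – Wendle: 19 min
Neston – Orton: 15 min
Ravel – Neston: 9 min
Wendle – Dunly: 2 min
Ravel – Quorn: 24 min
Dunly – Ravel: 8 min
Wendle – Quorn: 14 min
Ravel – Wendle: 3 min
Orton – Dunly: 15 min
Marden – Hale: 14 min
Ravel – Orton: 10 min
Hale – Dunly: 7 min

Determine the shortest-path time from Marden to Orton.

Running Dijkstra from Marden:
Marden: 0
Hale: 14  (via Marden)
Dunly: 21  (via Hale)
Wendle: 23  (via Dunly)
Ravel: 26  (via Wendle)
Neston: 35  (via Ravel)
Orton: 36  (via Dunly)
Shortest route: Marden–Hale–Dunly–Orton = 36 min.

36 min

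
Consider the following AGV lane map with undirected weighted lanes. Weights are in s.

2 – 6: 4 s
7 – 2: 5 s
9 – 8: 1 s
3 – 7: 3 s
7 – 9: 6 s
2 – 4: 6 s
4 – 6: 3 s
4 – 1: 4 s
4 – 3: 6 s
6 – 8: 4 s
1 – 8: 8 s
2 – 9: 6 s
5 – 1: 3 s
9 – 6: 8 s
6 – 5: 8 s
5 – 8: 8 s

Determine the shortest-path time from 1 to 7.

13 s

Enumerating some paths:
1 - 8 - 9 - 7: 8+1+6 = 15
1 - 4 - 3 - 7: 4+6+3 = 13
Cheapest is 1 - 4 - 3 - 7 at 13 s.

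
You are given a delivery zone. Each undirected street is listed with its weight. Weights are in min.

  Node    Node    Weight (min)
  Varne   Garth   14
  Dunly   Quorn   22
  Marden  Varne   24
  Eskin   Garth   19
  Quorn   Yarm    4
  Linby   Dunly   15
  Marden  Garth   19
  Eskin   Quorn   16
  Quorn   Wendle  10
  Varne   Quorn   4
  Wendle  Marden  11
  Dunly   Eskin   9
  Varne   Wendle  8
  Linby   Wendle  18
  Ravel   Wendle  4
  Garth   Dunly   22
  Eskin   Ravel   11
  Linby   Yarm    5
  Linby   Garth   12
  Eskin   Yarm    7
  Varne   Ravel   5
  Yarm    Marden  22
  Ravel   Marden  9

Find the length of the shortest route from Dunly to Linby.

Enumerating some paths:
Dunly → Linby: 15 = 15
Dunly → Eskin → Yarm → Linby: 9+7+5 = 21
Dunly → Garth → Linby: 22+12 = 34
Dunly → Quorn → Yarm → Linby: 22+4+5 = 31
Cheapest is Dunly → Linby at 15 min.

15 min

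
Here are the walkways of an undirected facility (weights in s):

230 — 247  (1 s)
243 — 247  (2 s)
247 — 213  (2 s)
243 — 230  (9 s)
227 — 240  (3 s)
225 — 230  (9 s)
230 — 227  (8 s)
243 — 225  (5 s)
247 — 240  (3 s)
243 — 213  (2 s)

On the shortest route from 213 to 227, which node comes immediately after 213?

247

Compare a few routes:
213 - 247 - 230 - 227: 2+1+8 = 11
213 - 247 - 240 - 227: 2+3+3 = 8
213 - 243 - 247 - 240 - 227: 2+2+3+3 = 10
Cheapest is 213 - 247 - 240 - 227 at 8 s.
So from 213 the first move is to 247.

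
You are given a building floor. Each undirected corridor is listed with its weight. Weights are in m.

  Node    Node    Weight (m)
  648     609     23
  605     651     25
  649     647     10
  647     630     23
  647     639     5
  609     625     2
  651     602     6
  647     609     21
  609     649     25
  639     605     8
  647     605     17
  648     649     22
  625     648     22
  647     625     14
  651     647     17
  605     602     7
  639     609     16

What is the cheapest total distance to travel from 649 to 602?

30 m

Settle nodes by increasing distance from 649:
649: 0
647: 10  (via 649)
639: 15  (via 647)
648: 22  (via 649)
605: 23  (via 639)
625: 24  (via 647)
609: 25  (via 649)
651: 27  (via 647)
602: 30  (via 605)
Shortest route: 649 → 647 → 639 → 605 → 602 = 30 m.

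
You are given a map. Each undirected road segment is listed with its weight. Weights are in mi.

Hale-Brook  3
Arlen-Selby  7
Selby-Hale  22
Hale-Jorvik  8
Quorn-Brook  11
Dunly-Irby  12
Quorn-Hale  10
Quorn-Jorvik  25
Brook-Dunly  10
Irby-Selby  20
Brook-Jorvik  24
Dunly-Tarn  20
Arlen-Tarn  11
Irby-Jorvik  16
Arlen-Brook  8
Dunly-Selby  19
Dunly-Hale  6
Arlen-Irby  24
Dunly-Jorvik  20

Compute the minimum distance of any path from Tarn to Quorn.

Shortest distances from Tarn:
Tarn: 0
Arlen: 11  (via Tarn)
Selby: 18  (via Arlen)
Brook: 19  (via Arlen)
Dunly: 20  (via Tarn)
Hale: 22  (via Brook)
Jorvik: 30  (via Hale)
Quorn: 30  (via Brook)
Shortest route: Tarn → Arlen → Brook → Quorn = 30 mi.

30 mi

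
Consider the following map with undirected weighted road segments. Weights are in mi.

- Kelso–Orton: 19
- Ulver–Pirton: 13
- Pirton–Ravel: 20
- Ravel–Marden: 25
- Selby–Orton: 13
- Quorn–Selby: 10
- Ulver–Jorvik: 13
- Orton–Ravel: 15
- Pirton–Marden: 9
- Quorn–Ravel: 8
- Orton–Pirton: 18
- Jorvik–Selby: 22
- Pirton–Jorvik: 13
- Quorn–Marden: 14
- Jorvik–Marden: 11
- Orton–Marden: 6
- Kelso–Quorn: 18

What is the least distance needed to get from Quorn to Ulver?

36 mi

Shortest distances from Quorn:
Quorn: 0
Ravel: 8  (via Quorn)
Selby: 10  (via Quorn)
Marden: 14  (via Quorn)
Kelso: 18  (via Quorn)
Orton: 20  (via Marden)
Pirton: 23  (via Marden)
Jorvik: 25  (via Marden)
Ulver: 36  (via Pirton)
Shortest route: Quorn → Marden → Pirton → Ulver = 36 mi.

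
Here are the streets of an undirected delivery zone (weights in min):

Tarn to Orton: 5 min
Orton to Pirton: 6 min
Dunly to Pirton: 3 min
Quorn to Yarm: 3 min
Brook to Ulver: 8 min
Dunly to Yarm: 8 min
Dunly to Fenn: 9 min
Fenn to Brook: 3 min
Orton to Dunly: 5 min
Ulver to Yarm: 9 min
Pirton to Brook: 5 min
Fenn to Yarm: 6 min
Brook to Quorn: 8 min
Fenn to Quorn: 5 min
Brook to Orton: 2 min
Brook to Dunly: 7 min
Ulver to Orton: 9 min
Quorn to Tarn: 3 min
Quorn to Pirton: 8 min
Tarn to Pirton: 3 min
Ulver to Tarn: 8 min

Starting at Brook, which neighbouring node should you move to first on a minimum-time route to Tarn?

Orton

Compare a few routes:
Brook - Orton - Tarn: 2+5 = 7
Brook - Fenn - Quorn - Tarn: 3+5+3 = 11
Brook - Pirton - Tarn: 5+3 = 8
Cheapest is Brook - Orton - Tarn at 7 min.
So from Brook the first move is to Orton.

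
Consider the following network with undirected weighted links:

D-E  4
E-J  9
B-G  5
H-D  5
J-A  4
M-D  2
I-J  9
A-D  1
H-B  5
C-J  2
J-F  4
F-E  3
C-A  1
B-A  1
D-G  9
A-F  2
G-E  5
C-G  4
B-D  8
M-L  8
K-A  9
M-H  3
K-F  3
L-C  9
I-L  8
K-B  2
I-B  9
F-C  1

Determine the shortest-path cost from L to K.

Settle nodes by increasing distance from L:
L: 0
I: 8  (via L)
M: 8  (via L)
C: 9  (via L)
A: 10  (via C)
D: 10  (via M)
F: 10  (via C)
B: 11  (via A)
H: 11  (via M)
J: 11  (via C)
E: 13  (via F)
G: 13  (via C)
K: 13  (via F)
Shortest route: L → C → F → K = 13.

13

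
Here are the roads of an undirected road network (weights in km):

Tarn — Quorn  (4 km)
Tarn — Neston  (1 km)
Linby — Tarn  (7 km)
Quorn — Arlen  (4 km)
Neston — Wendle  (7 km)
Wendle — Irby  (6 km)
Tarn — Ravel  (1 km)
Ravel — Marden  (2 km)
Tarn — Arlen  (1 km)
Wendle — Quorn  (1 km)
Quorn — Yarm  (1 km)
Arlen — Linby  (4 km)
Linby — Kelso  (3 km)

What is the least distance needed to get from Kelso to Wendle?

12 km

Compare a few routes:
Kelso - Linby - Arlen - Tarn - Quorn - Wendle: 3+4+1+4+1 = 13
Kelso - Linby - Arlen - Quorn - Wendle: 3+4+4+1 = 12
The minimum is 12 km via Kelso - Linby - Arlen - Quorn - Wendle.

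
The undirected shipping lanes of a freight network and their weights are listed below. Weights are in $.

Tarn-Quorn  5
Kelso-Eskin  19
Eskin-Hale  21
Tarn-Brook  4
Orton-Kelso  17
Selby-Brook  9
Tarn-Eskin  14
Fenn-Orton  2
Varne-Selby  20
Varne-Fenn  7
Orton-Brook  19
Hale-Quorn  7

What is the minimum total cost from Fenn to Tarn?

Compare a few routes:
Fenn → Orton → Brook → Tarn: 2+19+4 = 25
Fenn → Varne → Selby → Brook → Tarn: 7+20+9+4 = 40
Fenn → Orton → Kelso → Eskin → Tarn: 2+17+19+14 = 52
The minimum is $25 via Fenn → Orton → Brook → Tarn.

$25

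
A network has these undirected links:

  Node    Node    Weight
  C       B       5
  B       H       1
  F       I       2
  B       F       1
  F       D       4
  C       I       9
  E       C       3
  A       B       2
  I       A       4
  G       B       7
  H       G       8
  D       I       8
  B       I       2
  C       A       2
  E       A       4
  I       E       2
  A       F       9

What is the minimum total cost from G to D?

12

Compare a few routes:
G - H - B - F - D: 8+1+1+4 = 14
G - B - F - D: 7+1+4 = 12
Cheapest is G - B - F - D at 12.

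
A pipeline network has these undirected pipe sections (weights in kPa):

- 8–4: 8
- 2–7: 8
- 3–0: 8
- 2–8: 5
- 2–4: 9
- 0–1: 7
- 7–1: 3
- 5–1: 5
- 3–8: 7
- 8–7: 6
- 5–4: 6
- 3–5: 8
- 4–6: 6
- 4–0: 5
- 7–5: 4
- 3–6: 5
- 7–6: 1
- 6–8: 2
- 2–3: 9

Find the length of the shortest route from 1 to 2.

11 kPa

Running Dijkstra from 1:
1: 0
7: 3  (via 1)
6: 4  (via 7)
5: 5  (via 1)
8: 6  (via 6)
0: 7  (via 1)
3: 9  (via 6)
4: 10  (via 6)
2: 11  (via 7)
Shortest route: 1–7–2 = 11 kPa.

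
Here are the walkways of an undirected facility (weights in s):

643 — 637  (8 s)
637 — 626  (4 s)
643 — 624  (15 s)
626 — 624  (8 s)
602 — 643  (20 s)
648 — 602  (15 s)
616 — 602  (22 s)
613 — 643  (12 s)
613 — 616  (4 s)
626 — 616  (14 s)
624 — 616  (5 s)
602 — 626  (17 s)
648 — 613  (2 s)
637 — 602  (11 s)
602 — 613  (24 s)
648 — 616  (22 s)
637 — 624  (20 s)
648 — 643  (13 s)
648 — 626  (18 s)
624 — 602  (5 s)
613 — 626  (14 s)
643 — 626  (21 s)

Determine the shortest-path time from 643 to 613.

Shortest distances from 643:
643: 0
637: 8  (via 643)
613: 12  (via 643)
Shortest route: 643–613 = 12 s.

12 s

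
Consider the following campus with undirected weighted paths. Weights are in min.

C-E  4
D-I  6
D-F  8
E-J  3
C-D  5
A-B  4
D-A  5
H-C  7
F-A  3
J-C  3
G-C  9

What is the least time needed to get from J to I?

14 min

Candidate routes:
J–C–D–I: 3+5+6 = 14
J–E–C–D–I: 3+4+5+6 = 18
Cheapest is J–C–D–I at 14 min.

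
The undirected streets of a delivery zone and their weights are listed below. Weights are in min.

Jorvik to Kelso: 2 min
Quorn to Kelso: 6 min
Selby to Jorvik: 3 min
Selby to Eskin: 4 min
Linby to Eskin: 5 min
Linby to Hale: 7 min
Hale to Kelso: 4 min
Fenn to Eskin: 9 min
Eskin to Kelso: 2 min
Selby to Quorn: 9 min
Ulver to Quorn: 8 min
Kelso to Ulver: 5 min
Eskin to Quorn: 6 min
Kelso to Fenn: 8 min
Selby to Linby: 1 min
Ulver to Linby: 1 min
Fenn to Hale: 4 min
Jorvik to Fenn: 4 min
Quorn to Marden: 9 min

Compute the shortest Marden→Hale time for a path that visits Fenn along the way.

Best Marden to Fenn: Marden–Quorn–Kelso–Jorvik–Fenn costing 21
Best Fenn to Hale: Fenn–Hale costing 4
Total via Fenn: 21 + 4 = 25 min.

25 min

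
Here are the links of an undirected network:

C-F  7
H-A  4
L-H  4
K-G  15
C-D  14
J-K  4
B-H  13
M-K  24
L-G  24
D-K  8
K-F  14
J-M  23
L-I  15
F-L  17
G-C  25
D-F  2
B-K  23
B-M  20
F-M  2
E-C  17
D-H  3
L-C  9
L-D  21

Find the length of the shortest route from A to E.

33

Candidate routes:
A - H - L - C - E: 4+4+9+17 = 34
A - H - D - F - C - E: 4+3+2+7+17 = 33
The minimum is 33 via A - H - D - F - C - E.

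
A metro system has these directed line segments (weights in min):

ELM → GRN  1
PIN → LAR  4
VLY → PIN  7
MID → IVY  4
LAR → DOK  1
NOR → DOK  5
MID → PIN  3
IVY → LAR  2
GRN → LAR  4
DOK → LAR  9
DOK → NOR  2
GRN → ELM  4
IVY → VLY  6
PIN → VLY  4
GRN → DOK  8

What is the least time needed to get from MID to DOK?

7 min

Compare a few routes:
MID–PIN–LAR–DOK: 3+4+1 = 8
MID–IVY–LAR–DOK: 4+2+1 = 7
The minimum is 7 min via MID–IVY–LAR–DOK.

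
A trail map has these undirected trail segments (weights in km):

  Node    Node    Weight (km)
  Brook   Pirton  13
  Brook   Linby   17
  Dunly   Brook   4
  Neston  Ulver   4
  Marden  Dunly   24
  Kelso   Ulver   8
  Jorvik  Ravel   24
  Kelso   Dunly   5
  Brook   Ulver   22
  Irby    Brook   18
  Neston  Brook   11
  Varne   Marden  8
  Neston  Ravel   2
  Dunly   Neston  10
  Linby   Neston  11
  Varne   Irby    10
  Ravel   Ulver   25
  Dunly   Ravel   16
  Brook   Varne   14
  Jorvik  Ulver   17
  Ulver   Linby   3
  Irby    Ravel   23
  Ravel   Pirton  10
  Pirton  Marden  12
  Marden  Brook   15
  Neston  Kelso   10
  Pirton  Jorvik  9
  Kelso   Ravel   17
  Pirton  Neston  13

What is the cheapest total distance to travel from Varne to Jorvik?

29 km

Candidate routes:
Varne - Marden - Pirton - Jorvik: 8+12+9 = 29
Varne - Brook - Pirton - Jorvik: 14+13+9 = 36
The minimum is 29 km via Varne - Marden - Pirton - Jorvik.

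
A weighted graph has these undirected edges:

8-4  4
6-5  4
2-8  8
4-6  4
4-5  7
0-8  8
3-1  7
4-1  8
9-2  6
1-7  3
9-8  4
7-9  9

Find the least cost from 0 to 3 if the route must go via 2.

Best 0 to 2: 0–8–2 costing 16
Best 2 to 3: 2–9–7–1–3 costing 25
Total via 2: 16 + 25 = 41.

41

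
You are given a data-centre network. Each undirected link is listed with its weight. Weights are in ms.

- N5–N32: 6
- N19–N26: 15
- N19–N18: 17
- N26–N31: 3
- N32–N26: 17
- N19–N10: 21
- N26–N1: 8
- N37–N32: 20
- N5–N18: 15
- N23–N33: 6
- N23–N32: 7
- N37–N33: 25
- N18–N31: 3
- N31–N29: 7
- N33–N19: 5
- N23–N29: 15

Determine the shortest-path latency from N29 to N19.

Running Dijkstra from N29:
N29: 0
N31: 7  (via N29)
N26: 10  (via N31)
N18: 10  (via N31)
N23: 15  (via N29)
N1: 18  (via N26)
N33: 21  (via N23)
N32: 22  (via N23)
N5: 25  (via N18)
N19: 25  (via N26)
Shortest route: N29 → N31 → N26 → N19 = 25 ms.

25 ms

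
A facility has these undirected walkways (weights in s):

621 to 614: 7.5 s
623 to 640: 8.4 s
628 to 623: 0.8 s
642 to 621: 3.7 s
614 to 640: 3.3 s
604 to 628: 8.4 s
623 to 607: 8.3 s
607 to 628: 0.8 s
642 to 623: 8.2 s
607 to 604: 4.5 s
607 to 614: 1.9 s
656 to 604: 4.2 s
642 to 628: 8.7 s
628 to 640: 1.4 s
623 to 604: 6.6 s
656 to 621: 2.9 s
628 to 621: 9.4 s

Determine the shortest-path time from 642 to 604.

10.8 s

Settle nodes by increasing distance from 642:
642: 0
621: 3.7  (via 642)
656: 6.6  (via 621)
623: 8.2  (via 642)
628: 8.7  (via 642)
607: 9.5  (via 628)
640: 10.1  (via 628)
604: 10.8  (via 656)
Shortest route: 642 → 621 → 656 → 604 = 10.8 s.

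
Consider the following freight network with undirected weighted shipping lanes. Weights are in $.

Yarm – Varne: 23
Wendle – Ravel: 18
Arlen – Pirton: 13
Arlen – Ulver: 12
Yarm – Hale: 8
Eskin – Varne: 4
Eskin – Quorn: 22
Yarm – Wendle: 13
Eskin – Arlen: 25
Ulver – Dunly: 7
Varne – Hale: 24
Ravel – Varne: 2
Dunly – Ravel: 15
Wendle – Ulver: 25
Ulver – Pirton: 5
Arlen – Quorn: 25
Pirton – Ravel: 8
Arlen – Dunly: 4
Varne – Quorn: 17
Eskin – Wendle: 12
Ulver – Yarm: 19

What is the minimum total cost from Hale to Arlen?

$38

Enumerating some paths:
Hale - Yarm - Ulver - Pirton - Arlen: 8+19+5+13 = 45
Hale - Yarm - Ulver - Arlen: 8+19+12 = 39
Hale - Yarm - Ulver - Dunly - Arlen: 8+19+7+4 = 38
Hale - Varne - Ravel - Dunly - Arlen: 24+2+15+4 = 45
Cheapest is Hale - Yarm - Ulver - Dunly - Arlen at $38.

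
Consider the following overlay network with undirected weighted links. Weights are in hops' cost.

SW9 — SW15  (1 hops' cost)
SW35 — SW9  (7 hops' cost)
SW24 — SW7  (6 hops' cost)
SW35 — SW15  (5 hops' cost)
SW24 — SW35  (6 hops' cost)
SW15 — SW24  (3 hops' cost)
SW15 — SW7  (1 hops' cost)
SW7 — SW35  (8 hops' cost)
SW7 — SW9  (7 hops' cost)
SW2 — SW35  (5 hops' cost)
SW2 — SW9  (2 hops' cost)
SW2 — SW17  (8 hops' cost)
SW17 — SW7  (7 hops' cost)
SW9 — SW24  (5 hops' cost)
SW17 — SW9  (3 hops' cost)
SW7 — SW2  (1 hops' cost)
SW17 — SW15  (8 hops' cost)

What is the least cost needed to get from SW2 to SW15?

2 hops' cost

Enumerating some paths:
SW2 → SW7 → SW15: 1+1 = 2
SW2 → SW9 → SW15: 2+1 = 3
Cheapest is SW2 → SW7 → SW15 at 2 hops' cost.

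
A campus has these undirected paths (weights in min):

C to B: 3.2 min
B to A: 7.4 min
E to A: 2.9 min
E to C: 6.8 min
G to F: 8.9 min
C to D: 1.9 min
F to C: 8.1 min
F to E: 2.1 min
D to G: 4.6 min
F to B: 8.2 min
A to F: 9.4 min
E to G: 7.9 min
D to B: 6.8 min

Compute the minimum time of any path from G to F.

8.9 min

Shortest distances from G:
G: 0
D: 4.6  (via G)
C: 6.5  (via D)
E: 7.9  (via G)
F: 8.9  (via G)
Shortest route: G–F = 8.9 min.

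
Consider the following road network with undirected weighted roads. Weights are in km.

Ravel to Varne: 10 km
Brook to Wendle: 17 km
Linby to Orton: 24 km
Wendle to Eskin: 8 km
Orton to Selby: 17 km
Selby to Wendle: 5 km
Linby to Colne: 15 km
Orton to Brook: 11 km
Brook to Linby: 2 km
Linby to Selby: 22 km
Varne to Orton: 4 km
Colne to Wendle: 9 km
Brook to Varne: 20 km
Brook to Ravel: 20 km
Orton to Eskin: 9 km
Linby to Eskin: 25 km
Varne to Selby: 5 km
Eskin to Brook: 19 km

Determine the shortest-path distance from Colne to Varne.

Settle nodes by increasing distance from Colne:
Colne: 0
Wendle: 9  (via Colne)
Selby: 14  (via Wendle)
Linby: 15  (via Colne)
Brook: 17  (via Linby)
Eskin: 17  (via Wendle)
Varne: 19  (via Selby)
Shortest route: Colne → Wendle → Selby → Varne = 19 km.

19 km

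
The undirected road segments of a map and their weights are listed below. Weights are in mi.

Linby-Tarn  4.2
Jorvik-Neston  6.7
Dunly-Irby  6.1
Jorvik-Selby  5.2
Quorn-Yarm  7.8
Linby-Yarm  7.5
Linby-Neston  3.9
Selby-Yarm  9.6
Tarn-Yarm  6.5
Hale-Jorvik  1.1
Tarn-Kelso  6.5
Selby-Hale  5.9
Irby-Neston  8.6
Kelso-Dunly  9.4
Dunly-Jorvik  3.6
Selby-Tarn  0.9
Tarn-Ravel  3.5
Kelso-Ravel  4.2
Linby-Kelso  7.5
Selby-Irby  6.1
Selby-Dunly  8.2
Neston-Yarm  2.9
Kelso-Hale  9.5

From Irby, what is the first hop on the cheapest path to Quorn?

Enumerating some paths:
Irby - Selby - Yarm - Quorn: 6.1+9.6+7.8 = 23.5
Irby - Selby - Tarn - Yarm - Quorn: 6.1+0.9+6.5+7.8 = 21.3
Irby - Neston - Yarm - Quorn: 8.6+2.9+7.8 = 19.3
Cheapest is Irby - Neston - Yarm - Quorn at 19.3 mi.
So from Irby the first move is to Neston.

Neston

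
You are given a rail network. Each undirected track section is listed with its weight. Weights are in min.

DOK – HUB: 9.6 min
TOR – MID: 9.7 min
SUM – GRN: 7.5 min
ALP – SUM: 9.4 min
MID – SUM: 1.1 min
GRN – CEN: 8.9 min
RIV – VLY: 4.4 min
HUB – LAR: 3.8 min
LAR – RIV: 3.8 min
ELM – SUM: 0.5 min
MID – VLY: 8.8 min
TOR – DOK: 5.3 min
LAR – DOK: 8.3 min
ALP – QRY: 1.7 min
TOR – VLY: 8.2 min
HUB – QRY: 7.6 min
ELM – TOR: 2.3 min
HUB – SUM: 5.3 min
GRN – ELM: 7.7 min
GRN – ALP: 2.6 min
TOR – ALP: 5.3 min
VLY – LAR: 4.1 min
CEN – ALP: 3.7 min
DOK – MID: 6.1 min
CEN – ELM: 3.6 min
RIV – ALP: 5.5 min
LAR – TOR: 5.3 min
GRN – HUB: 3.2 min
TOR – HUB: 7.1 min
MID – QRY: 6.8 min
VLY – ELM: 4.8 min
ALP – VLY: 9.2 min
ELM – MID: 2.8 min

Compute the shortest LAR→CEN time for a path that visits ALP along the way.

Best LAR to ALP: LAR–RIV–ALP costing 9.3
Shortest ALP→CEN: ALP–CEN = 3.7
Total via ALP: 9.3 + 3.7 = 13 min.

13 min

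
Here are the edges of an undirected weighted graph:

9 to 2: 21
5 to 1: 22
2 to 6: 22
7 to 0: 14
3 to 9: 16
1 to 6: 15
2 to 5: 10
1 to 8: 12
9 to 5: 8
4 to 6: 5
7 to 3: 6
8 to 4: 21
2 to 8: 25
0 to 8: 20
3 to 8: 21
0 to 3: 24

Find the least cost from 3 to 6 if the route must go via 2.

56

Best 3 to 2: 3 → 9 → 5 → 2 costing 34
Best 2 to 6: 2 → 6 costing 22
Total via 2: 34 + 22 = 56.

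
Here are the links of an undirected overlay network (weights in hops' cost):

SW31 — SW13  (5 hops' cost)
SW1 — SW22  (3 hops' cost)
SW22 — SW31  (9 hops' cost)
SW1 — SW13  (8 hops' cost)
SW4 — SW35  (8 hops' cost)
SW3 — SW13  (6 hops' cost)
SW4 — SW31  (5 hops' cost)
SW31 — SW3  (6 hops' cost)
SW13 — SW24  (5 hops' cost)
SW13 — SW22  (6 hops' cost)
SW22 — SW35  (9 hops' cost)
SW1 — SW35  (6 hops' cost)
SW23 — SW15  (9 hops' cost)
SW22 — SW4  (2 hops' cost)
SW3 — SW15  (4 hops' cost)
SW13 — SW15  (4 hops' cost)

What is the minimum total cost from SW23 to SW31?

Running Dijkstra from SW23:
SW23: 0
SW15: 9  (via SW23)
SW13: 13  (via SW15)
SW3: 13  (via SW15)
SW24: 18  (via SW13)
SW31: 18  (via SW13)
Shortest route: SW23 → SW15 → SW13 → SW31 = 18 hops' cost.

18 hops' cost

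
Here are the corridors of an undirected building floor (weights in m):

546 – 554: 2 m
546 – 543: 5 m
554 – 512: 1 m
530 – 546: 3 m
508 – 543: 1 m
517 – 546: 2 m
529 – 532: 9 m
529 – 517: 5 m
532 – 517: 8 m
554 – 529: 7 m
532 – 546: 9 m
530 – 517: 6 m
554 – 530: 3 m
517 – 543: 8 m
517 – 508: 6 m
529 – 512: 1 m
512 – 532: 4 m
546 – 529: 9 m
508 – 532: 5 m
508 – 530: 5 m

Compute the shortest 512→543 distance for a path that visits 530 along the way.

10 m

Shortest 512→530: 512 → 554 → 530 = 4
Best 530 to 543: 530 → 508 → 543 costing 6
Total via 530: 4 + 6 = 10 m.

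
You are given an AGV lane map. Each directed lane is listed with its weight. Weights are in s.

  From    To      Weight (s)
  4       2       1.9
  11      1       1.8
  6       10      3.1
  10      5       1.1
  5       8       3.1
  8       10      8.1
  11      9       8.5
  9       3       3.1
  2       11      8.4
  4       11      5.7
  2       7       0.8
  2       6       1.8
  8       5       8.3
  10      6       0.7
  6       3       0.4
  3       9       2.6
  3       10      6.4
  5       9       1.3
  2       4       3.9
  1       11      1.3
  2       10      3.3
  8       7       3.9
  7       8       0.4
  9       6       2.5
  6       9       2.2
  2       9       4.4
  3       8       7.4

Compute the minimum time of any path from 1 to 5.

Settle nodes by increasing distance from 1:
1: 0
11: 1.3  (via 1)
9: 9.8  (via 11)
6: 12.3  (via 9)
3: 12.7  (via 6)
10: 15.4  (via 6)
5: 16.5  (via 10)
Shortest route: 1–11–9–6–10–5 = 16.5 s.

16.5 s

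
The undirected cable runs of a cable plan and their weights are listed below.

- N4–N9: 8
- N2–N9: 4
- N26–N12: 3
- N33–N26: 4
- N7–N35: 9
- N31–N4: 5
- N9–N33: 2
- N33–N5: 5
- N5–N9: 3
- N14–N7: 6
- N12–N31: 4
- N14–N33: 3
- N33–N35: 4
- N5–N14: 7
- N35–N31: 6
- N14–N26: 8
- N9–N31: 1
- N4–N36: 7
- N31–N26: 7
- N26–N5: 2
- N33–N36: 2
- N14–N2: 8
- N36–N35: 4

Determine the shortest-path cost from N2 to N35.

10

Enumerating some paths:
N2–N9–N33–N35: 4+2+4 = 10
N2–N9–N31–N35: 4+1+6 = 11
N2–N9–N33–N36–N35: 4+2+2+4 = 12
Cheapest is N2–N9–N33–N35 at 10.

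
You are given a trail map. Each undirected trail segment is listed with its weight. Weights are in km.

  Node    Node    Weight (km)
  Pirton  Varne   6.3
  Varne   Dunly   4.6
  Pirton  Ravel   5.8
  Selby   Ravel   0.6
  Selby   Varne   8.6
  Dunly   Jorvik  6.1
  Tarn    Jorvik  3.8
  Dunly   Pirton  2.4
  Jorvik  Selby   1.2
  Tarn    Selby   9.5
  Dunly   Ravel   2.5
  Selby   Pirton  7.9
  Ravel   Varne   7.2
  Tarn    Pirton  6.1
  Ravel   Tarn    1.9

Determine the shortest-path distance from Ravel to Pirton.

4.9 km

Shortest distances from Ravel:
Ravel: 0
Selby: 0.6  (via Ravel)
Jorvik: 1.8  (via Selby)
Tarn: 1.9  (via Ravel)
Dunly: 2.5  (via Ravel)
Pirton: 4.9  (via Dunly)
Shortest route: Ravel–Dunly–Pirton = 4.9 km.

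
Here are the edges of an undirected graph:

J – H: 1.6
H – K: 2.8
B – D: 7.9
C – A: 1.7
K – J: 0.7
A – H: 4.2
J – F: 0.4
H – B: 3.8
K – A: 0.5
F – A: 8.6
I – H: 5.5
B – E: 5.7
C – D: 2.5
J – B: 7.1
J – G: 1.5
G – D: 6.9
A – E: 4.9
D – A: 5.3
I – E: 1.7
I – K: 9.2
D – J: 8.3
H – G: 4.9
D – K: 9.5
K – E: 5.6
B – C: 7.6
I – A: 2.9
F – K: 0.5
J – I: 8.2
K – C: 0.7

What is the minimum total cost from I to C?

Enumerating some paths:
I → E → K → C: 1.7+5.6+0.7 = 8
I → A → K → C: 2.9+0.5+0.7 = 4.1
I → A → C: 2.9+1.7 = 4.6
I → E → A → K → C: 1.7+4.9+0.5+0.7 = 7.8
The minimum is 4.1 via I → A → K → C.

4.1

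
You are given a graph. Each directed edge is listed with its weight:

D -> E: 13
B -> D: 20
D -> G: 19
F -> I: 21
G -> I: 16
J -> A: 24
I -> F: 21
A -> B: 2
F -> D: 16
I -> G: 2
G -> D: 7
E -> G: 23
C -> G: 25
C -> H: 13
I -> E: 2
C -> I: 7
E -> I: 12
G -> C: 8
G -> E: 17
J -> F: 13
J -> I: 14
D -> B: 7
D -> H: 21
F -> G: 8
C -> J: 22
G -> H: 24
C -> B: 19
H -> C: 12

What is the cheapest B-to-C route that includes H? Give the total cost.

53

Best B to H: B → D → H costing 41
Shortest H→C: H → C = 12
Total via H: 41 + 12 = 53.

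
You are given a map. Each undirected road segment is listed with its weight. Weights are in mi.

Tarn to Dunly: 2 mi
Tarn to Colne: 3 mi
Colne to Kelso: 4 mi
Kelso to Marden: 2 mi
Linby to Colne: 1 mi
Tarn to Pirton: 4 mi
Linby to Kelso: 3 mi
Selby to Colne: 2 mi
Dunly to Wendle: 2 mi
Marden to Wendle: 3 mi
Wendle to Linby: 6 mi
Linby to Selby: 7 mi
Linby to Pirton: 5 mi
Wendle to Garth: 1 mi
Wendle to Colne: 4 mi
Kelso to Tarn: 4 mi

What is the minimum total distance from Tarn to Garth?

Compare a few routes:
Tarn–Colne–Linby–Wendle–Garth: 3+1+6+1 = 11
Tarn–Dunly–Wendle–Garth: 2+2+1 = 5
Tarn–Colne–Wendle–Garth: 3+4+1 = 8
Tarn–Kelso–Marden–Wendle–Garth: 4+2+3+1 = 10
The minimum is 5 mi via Tarn–Dunly–Wendle–Garth.

5 mi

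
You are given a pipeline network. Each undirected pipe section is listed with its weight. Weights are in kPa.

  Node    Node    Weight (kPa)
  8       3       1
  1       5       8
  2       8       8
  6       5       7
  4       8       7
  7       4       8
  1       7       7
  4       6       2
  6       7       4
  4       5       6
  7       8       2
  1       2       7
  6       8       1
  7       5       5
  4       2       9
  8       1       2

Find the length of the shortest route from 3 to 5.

Settle nodes by increasing distance from 3:
3: 0
8: 1  (via 3)
6: 2  (via 8)
1: 3  (via 8)
7: 3  (via 8)
4: 4  (via 6)
5: 8  (via 7)
Shortest route: 3–8–7–5 = 8 kPa.

8 kPa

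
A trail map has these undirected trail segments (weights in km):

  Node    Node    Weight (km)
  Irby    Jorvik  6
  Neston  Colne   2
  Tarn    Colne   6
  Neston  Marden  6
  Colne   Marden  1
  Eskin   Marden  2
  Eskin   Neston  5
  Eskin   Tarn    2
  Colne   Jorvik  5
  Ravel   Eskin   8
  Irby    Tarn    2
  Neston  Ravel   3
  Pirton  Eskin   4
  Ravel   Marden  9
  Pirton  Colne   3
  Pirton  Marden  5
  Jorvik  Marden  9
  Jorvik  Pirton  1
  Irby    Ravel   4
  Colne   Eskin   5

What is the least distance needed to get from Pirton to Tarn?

Settle nodes by increasing distance from Pirton:
Pirton: 0
Jorvik: 1  (via Pirton)
Colne: 3  (via Pirton)
Marden: 4  (via Colne)
Eskin: 4  (via Pirton)
Neston: 5  (via Colne)
Tarn: 6  (via Eskin)
Shortest route: Pirton–Eskin–Tarn = 6 km.

6 km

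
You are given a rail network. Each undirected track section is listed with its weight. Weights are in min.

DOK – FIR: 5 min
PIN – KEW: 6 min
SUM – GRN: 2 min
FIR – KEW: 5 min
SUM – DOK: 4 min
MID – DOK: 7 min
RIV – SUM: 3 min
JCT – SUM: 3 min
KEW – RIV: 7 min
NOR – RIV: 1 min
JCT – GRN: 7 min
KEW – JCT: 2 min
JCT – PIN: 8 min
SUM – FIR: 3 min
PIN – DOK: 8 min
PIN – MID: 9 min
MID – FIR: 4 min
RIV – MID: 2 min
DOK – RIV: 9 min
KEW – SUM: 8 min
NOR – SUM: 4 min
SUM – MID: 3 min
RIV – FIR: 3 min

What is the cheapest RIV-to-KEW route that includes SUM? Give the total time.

Best RIV to SUM: RIV–SUM costing 3
Best SUM to KEW: SUM–JCT–KEW costing 5
Total via SUM: 3 + 5 = 8 min.

8 min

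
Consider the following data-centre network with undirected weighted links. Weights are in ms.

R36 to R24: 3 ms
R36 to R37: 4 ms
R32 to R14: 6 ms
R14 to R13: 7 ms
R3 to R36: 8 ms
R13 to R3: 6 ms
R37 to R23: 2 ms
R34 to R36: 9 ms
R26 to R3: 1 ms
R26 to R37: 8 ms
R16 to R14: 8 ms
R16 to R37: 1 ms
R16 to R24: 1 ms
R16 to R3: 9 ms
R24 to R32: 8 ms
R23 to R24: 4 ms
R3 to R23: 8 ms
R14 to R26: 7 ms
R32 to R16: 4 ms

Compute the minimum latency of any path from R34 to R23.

Enumerating some paths:
R34–R36–R37–R23: 9+4+2 = 15
R34–R36–R24–R16–R37–R23: 9+3+1+1+2 = 16
R34–R36–R24–R23: 9+3+4 = 16
R34–R36–R37–R16–R24–R23: 9+4+1+1+4 = 19
The minimum is 15 ms via R34–R36–R37–R23.

15 ms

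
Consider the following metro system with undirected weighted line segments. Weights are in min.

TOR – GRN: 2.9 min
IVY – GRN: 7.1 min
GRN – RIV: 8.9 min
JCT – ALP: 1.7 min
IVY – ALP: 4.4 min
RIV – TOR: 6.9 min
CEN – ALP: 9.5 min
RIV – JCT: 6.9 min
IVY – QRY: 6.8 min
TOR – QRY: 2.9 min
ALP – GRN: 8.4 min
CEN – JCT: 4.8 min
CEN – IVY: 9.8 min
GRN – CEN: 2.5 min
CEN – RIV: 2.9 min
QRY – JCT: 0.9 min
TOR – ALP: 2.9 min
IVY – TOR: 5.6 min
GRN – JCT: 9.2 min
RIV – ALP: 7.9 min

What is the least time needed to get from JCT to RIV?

6.9 min

Running Dijkstra from JCT:
JCT: 0
QRY: 0.9  (via JCT)
ALP: 1.7  (via JCT)
TOR: 3.8  (via QRY)
CEN: 4.8  (via JCT)
IVY: 6.1  (via ALP)
GRN: 6.7  (via TOR)
RIV: 6.9  (via JCT)
Shortest route: JCT–RIV = 6.9 min.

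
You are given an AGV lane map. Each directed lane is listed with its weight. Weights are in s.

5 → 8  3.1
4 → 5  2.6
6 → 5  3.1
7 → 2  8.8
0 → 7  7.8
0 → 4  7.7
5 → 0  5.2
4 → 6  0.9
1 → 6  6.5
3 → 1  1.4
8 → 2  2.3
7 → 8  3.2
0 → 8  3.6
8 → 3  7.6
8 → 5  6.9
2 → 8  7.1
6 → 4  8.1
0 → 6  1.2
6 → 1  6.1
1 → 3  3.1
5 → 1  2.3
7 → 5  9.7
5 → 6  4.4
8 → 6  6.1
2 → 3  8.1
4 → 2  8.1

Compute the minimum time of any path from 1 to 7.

Enumerating some paths:
1 → 6 → 4 → 2 → 8 → 5 → 0 → 7: 6.5+8.1+8.1+7.1+6.9+5.2+7.8 = 49.7
1 → 6 → 4 → 5 → 0 → 7: 6.5+8.1+2.6+5.2+7.8 = 30.2
1 → 6 → 5 → 0 → 7: 6.5+3.1+5.2+7.8 = 22.6
The minimum is 22.6 s via 1 → 6 → 5 → 0 → 7.

22.6 s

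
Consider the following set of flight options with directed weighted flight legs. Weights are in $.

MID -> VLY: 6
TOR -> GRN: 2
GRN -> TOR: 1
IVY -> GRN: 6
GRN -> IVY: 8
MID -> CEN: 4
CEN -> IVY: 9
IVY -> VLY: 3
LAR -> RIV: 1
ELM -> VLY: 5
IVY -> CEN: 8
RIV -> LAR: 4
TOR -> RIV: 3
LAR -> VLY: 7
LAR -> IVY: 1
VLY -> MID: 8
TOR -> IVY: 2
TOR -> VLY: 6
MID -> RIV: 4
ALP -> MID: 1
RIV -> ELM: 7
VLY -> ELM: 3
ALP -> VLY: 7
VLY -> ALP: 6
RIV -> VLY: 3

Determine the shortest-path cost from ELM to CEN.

$16

Compare a few routes:
ELM → VLY → ALP → MID → CEN: 5+6+1+4 = 16
ELM → VLY → MID → CEN: 5+8+4 = 17
The minimum is $16 via ELM → VLY → ALP → MID → CEN.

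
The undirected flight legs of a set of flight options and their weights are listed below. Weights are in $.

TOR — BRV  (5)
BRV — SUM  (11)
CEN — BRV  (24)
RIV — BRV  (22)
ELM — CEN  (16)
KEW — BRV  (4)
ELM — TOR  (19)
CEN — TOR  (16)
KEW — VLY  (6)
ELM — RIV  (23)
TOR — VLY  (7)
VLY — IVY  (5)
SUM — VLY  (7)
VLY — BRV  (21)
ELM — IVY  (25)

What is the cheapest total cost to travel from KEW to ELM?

$28

Settle nodes by increasing distance from KEW:
KEW: 0
BRV: 4  (via KEW)
VLY: 6  (via KEW)
TOR: 9  (via BRV)
IVY: 11  (via VLY)
SUM: 13  (via VLY)
CEN: 25  (via TOR)
RIV: 26  (via BRV)
ELM: 28  (via TOR)
Shortest route: KEW → BRV → TOR → ELM = $28.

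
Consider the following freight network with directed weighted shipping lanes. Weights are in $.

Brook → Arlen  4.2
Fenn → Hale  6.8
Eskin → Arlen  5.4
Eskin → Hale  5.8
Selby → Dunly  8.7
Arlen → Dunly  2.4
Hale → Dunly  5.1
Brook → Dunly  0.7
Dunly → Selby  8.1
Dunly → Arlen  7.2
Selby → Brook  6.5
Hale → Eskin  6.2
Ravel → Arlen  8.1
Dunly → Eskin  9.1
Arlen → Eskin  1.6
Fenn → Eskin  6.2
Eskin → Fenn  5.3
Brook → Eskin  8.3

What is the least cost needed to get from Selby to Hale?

$18.1

Settle nodes by increasing distance from Selby:
Selby: 0
Brook: 6.5  (via Selby)
Dunly: 7.2  (via Brook)
Arlen: 10.7  (via Brook)
Eskin: 12.3  (via Arlen)
Fenn: 17.6  (via Eskin)
Hale: 18.1  (via Eskin)
Shortest route: Selby → Brook → Arlen → Eskin → Hale = $18.1.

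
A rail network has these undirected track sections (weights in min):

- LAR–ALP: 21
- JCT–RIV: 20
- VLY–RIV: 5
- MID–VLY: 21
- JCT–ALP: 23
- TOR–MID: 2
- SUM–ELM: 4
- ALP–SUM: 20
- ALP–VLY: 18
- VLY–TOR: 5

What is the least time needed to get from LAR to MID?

Running Dijkstra from LAR:
LAR: 0
ALP: 21  (via LAR)
VLY: 39  (via ALP)
SUM: 41  (via ALP)
RIV: 44  (via VLY)
JCT: 44  (via ALP)
TOR: 44  (via VLY)
ELM: 45  (via SUM)
MID: 46  (via TOR)
Shortest route: LAR → ALP → VLY → TOR → MID = 46 min.

46 min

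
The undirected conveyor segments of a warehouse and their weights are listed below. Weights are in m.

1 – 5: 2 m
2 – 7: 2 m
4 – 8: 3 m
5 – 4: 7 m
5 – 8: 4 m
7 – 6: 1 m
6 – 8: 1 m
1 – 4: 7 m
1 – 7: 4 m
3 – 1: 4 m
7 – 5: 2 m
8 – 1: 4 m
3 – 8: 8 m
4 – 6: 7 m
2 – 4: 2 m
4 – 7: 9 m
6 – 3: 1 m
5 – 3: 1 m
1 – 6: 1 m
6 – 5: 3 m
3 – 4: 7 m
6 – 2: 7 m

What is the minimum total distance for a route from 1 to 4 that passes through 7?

6 m

Shortest 1→7: 1–6–7 = 2
Best 7 to 4: 7–2–4 costing 4
Total via 7: 2 + 4 = 6 m.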